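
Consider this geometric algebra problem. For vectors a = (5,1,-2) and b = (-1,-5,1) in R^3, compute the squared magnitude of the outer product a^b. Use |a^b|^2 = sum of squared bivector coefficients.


a wedge b = (a1*b2 - a2*b1)*e12 + (a1*b3 - a3*b1)*e13 + (a2*b3 - a3*b2)*e23
e12 coeff: 5*(-5) - 1*(-1) = -25 - (-1) = -24
e13 coeff: 5*1 - (-2)*(-1) = 5 - 2 = 3
e23 coeff: 1*1 - (-2)*(-5) = 1 - 10 = -9
|a wedge b|^2 = (-24)^2 + 3^2 + (-9)^2
= 576 + 9 + 81
= 666


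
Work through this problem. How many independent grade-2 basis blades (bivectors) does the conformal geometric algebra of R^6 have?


The conformal model of R^6 uses Cl(7,1) with m = 6 + 2 = 8 generators.
Number of grade-2 blades = C(m, 2) = C(8, 2)
= 8*7/2 = 28


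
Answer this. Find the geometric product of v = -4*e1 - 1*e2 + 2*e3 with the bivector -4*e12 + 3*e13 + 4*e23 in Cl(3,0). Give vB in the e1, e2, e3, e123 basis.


vB has grade-1 (vector) and grade-3 (trivector) parts: vB = (v _| B) + (v ^ B).
Vector part <vB>_1:
  e1: -v2*b12 - v3*b13 = -(-1)*(-4) - (2)*(3) = -10
  e2: v1*b12 - v3*b23 = (-4)*(-4) - (2)*(4) = 8
  e3: v1*b13 + v2*b23 = (-4)*(3) + (-1)*(4) = -16
Trivector part <vB>_3:
  e123: v1*b23 - v2*b13 + v3*b12 = (-4)*(4) - (-1)*(3) + (2)*(-4) = -21
vB = -10*e1 + 8*e2 - 16*e3 - 21*e123


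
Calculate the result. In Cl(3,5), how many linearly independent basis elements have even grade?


Even subalgebra dimension = 2^(n-1)
n = 3 + 5 = 8
2^(8 - 1) = 2^7 = 128
Verification: sum of C(8,k) for even k = 1 + 28 + 70 + 28 + 1 = 128
Result = 128


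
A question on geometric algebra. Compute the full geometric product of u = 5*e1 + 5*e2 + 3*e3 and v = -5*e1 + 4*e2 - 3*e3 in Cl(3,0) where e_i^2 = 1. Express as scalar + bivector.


In Cl(3,0): e_i^2 = 1, e_ie_j = -e_je_i for i != j.
Scalar part = u . v = 5*(-5) + 5*4 + 3*(-3)
= -25 + 20 + (-9) = -14
e12 coeff = 5*4 - 5*(-5) = 20 - (-25) = 45
e13 coeff = 5*(-3) - 3*(-5) = -15 - (-15) = 0
e23 coeff = 5*(-3) - 3*4 = -15 - 12 = -27
uv = -14 + 45*e12 + 0*e13 - 27*e23


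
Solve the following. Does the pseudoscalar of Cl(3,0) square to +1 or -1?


The pseudoscalar I = e1...e_n (product of all n generators) of Cl(p,q) satisfies I^2 = (-1)^(q + n(n-1)/2).
p = 3, q = 0, n = p + q = 3
n(n-1)/2 = 3 * 2 / 2 = 3
Exponent = q + n(n-1)/2 = 0 + 3 = 3
I^2 = (-1)^3 = -1


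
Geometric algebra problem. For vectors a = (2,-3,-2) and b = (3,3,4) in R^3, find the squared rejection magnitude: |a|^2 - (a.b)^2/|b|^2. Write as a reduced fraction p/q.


|a|^2 = 2^2 + (-3)^2 + (-2)^2 = 17
|b|^2 = 3^2 + 3^2 + 4^2 = 34
a . b = 2*3 + (-3)*3 + (-2)*4 = -11
(a.b)^2 = (-11)^2 = 121
|rej|^2 = 17 - 121/34
= (578 - 121)/34
= 457/34
In lowest terms: 457/34


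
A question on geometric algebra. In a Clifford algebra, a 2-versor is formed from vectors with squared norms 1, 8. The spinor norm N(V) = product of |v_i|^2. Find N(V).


Spinor norm N(V) = |v1|^2 * |v2|^2 * ... * |v2|^2
= 1 * 8
Running product: 1, 8
N(V) = 8


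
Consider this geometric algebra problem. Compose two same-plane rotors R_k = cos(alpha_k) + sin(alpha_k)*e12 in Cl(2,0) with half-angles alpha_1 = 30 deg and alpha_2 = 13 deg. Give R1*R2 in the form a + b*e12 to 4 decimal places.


Same-plane rotors commute and their half-angles add:
R1*R2 = cos(a1 + a2) + sin(a1 + a2)*e12.
a1 + a2 = 30 + 13 = 43 deg
cos(43 deg) = 0.7314
sin(43 deg) = 0.6820
R1*R2 = 0.7314 + 0.6820*e12


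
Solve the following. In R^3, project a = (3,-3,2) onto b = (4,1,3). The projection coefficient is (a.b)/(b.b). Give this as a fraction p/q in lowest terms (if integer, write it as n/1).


Projection coefficient = (a . b) / (b . b)
a . b = 3*4 + (-3)*1 + 2*3
= 12 + (-3) + 6 = 15
b . b = 4^2 + 1^2 + 3^2
= 16 + 1 + 9 = 26
Coefficient = 15/26
In lowest terms: 15/26


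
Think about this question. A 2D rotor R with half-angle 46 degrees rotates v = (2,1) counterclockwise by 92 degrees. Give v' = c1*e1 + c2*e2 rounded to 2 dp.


Rotor R = cos(46deg) - sin(46deg)*e12
Rotation angle theta = 2 * 46 = 92 degrees
v' = R*v*~R rotates v by theta.
cos(92deg) = -0.0349, sin(92deg) = 0.9994
v'_1 = 2*cos(92deg) - 1*sin(92deg)
= 2*(-0.0349) - 1*0.9994
= -1.07
v'_2 = 2*sin(92deg) + 1*cos(92deg)
= 2*0.9994 + 1*(-0.0349)
= 1.96
v' = -1.07*e1 + 1.96*e2


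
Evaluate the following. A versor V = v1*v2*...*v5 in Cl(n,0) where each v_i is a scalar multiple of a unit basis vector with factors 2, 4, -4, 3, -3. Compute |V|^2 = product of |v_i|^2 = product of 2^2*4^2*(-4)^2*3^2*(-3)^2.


Each vector v_i has |v_i|^2 = s_i^2
Squared scales: 2^2 = 4, 4^2 = 16, (-4)^2 = 16, 3^2 = 9, (-3)^2 = 9
|V|^2 = 4 * 16 * 16 * 9 * 9
= 82944


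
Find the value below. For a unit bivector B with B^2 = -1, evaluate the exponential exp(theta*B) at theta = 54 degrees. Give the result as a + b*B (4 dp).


For a unit bivector B with B^2 = -1, the exponential series gives
e^(theta*B) = cos(theta) + sin(theta)*B (the GA analogue of Euler's formula).
theta = 54 degrees = 0.942478 rad
cos(54 deg) = 0.5878
sin(54 deg) = 0.8090
exp(theta*B) = 0.5878 + 0.8090*B


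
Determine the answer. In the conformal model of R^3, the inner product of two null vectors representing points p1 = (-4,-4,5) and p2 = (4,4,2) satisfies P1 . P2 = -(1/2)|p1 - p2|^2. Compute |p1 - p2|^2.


p1 - p2 = (-8, -8, 3)
|p1 - p2|^2 = (-8)^2 + (-8)^2 + 3^2
= 64 + 64 + 9
= 137


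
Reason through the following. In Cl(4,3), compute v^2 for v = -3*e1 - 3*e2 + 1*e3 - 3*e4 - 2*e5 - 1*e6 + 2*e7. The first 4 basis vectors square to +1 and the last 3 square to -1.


v^2 = sum of c_i^2 * e_i^2
Positive signature terms (e_i^2 = +1): (-3)^2 + (-3)^2 + 1^2 + (-3)^2 = 28
Negative signature terms (e_j^2 = -1): (-2)^2 + (-1)^2 + 2^2 = 9
v^2 = 28 - 9 = 19


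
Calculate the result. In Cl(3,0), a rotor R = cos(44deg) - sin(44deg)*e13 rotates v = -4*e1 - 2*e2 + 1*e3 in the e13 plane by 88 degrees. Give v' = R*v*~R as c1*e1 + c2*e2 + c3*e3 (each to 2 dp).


Rotor R = cos(44deg) - sin(44deg)*e13
Rotation angle theta = 2 * 44 = 88 degrees in the e13 plane (e1 -> e3).
The component perpendicular to the plane (e2) is invariant: v'_2 = v2 = -2.00
cos(88deg) = 0.0349, sin(88deg) = 0.9994
v'_1 = v1*cos(theta) - v3*sin(theta) = -4*0.0349 - 1*0.9994 = -1.14
v'_3 = v1*sin(theta) + v3*cos(theta) = -4*0.9994 + 1*0.0349 = -3.96
v' = -1.14*e1 - 2.00*e2 - 3.96*e3


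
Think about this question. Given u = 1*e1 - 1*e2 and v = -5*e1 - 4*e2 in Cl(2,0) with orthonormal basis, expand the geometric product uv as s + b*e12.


Expand: (1*e1 - 1*e2)(-5*e1 - 4*e2)
= 1*(-5)*e1e1 + 1*(-4)*e1e2 + (-1)*(-5)*e2e1 + (-1)*(-4)*e2e2
Using e1^2 = e2^2 = 1, e2e1 = -e1e2:
Scalar part s = 1*(-5) + (-1)*(-4) = -5 + 4 = -1
Bivector part b = 1*(-4) - (-1)*(-5) = -4 - 5 = -9
uv = -1 - 9*e12


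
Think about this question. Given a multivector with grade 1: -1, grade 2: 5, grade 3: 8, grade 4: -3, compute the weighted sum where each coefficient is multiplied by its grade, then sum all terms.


Grade-weighted sum = sum of grade_k * coefficient_k
1*(-1) = -1
2*5 = 10
3*8 = 24
4*(-3) = -12
Total = -1 + 10 + 24 + (-12) = 21


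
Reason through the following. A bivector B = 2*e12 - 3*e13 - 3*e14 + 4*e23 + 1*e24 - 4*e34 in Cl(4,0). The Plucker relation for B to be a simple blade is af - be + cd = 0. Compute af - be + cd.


Plucker relation: af - be + cd
a*f = 2*(-4) = -8
b*e = (-3)*1 = -3
c*d = (-3)*4 = -12
af - be + cd = -8 - (-3) + (-12)
= -17


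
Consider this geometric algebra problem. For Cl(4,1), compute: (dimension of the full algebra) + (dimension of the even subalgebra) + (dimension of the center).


n = 4 + 1 = 5
Total dim = 2^5 = 32
Even subalgebra dim = 2^4 = 16
n is odd, so center dim = 2
Sum = 32 + 16 + 2 = 50


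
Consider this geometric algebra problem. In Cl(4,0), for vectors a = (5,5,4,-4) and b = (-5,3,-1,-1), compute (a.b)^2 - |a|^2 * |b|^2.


a . b = 5*(-5) + 5*3 + 4*(-1) + (-4)*(-1)
= -25 + 15 + (-4) + 4 = -10
|a|^2 = 5^2 + 5^2 + 4^2 + (-4)^2 = 82
|b|^2 = (-5)^2 + 3^2 + (-1)^2 + (-1)^2 = 36
(a.b)^2 = (-10)^2 = 100
|a|^2 * |b|^2 = 82 * 36 = 2952
Result = 100 - 2952 = -2852


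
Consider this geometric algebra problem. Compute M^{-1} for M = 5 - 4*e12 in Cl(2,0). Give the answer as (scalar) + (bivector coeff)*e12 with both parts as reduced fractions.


M = 5 - 4*e12, where e12^2 = -1.
Since M commutes with its reverse ~M = a - b*e12, M * ~M = a^2 - b^2*e12^2 = a^2 + b^2.
So M^{-1} = ~M / (a^2 + b^2) = (a - b*e12)/(a^2 + b^2).
a^2 + b^2 = 25 + 16 = 41
Scalar part = 5/41 = 5/41
Bivector coeff = 4/41 = 4/41
M^{-1} = 5/41 + 4/41*e12


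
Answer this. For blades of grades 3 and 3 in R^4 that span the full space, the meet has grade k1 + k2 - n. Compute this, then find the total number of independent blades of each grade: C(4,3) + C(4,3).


Meet grade = grade(A) + grade(B) - n
= 3 + 3 - 4 = 2
C(4,3) = 4
C(4,3) = 4
dim_A + dim_B = 4 + 4 = 8


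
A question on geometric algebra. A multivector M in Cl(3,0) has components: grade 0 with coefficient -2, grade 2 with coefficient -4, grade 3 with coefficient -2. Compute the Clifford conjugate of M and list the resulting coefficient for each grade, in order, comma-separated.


Clifford conjugate sign for grade k: (-1)^(k(k+1)/2)
Grade 0: (-1)^(0*1/2) = (-1)^0 = 1, coeff -2 -> -2
Grade 2: (-1)^(2*3/2) = (-1)^3 = -1, coeff -4 -> 4
Grade 3: (-1)^(3*4/2) = (-1)^6 = 1, coeff -2 -> -2
Conjugated coefficients: -2, 4, -2


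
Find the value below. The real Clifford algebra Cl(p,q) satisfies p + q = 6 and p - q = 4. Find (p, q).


We need p + q = 6 and p - q = 4.
Adding: 2p = 6 + 4 = 10, so p = 5.
Then q = 6 - 5 = 1.
(p, q) = (5, 1)


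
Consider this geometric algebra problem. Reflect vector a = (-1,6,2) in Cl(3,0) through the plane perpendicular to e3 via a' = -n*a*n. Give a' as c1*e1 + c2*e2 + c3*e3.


Reflection formula: a' = -n*a*n, with n = e3 (unit vector, n^2 = 1).
For reflection through hyperplane perp to e3:
The component along e3 flips sign, others stay.
a = (-1, 6, 2)
a' = (-1, 6, -2)
a' = -1*e1 + 6*e2 - 2*e3


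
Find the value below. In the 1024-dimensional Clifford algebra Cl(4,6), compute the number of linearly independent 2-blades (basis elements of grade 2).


Number of grade-k basis blades in Cl(p,q) with n = p + q is C(n, k).
n = 4 + 6 = 10
C(10, 2) = 10! / (2! * 8!)
= 3628800 / (2 * 40320)
= 45


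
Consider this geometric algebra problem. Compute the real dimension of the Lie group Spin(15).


Spin(n) double-covers SO(n); both have Lie algebra so(n) of dimension n(n-1)/2.
n = 15
n(n-1) = 15 * 14 = 210
dim Spin(15) = 210/2 = 105


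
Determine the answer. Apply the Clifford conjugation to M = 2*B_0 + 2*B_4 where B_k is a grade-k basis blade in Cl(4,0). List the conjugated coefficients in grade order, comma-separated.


Clifford conjugate sign for grade k: (-1)^(k(k+1)/2)
Grade 0: (-1)^(0*1/2) = (-1)^0 = 1, coeff 2 -> 2
Grade 4: (-1)^(4*5/2) = (-1)^10 = 1, coeff 2 -> 2
Conjugated coefficients: 2, 2


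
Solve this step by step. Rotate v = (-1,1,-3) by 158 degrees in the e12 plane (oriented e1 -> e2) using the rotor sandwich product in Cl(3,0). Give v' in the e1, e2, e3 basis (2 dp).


Rotor R = cos(79deg) - sin(79deg)*e12
Rotation angle theta = 2 * 79 = 158 degrees in the e12 plane (e1 -> e2).
The component perpendicular to the plane (e3) is invariant: v'_3 = v3 = -3.00
cos(158deg) = -0.9272, sin(158deg) = 0.3746
v'_1 = v1*cos(theta) - v2*sin(theta) = -1*(-0.9272) - 1*0.3746 = 0.55
v'_2 = v1*sin(theta) + v2*cos(theta) = -1*0.3746 + 1*(-0.9272) = -1.30
v' = 0.55*e1 - 1.30*e2 - 3.00*e3


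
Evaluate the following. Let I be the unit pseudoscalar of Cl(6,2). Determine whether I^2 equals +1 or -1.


The pseudoscalar I = e1...e_n (product of all n generators) of Cl(p,q) satisfies I^2 = (-1)^(q + n(n-1)/2).
p = 6, q = 2, n = p + q = 8
n(n-1)/2 = 8 * 7 / 2 = 28
Exponent = q + n(n-1)/2 = 2 + 28 = 30
I^2 = (-1)^30 = +1


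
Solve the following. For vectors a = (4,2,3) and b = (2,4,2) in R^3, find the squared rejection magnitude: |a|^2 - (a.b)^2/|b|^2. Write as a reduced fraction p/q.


|a|^2 = 4^2 + 2^2 + 3^2 = 29
|b|^2 = 2^2 + 4^2 + 2^2 = 24
a . b = 4*2 + 2*4 + 3*2 = 22
(a.b)^2 = 22^2 = 484
|rej|^2 = 29 - 484/24
= (696 - 484)/24
= 212/24
In lowest terms: 53/6


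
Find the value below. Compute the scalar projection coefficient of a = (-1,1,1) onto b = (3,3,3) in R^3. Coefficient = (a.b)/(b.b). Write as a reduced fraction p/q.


Projection coefficient = (a . b) / (b . b)
a . b = (-1)*3 + 1*3 + 1*3
= -3 + 3 + 3 = 3
b . b = 3^2 + 3^2 + 3^2
= 9 + 9 + 9 = 27
Coefficient = 3/27
In lowest terms: 1/9


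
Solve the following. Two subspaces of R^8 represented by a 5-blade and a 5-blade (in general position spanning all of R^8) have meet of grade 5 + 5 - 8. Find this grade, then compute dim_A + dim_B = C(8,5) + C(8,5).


Meet grade = grade(A) + grade(B) - n
= 5 + 5 - 8 = 2
C(8,5) = 56
C(8,5) = 56
dim_A + dim_B = 56 + 56 = 112


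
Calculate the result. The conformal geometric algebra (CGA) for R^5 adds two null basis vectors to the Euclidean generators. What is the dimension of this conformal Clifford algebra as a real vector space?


The conformal model of R^5 uses Cl(6,1): the 5 Euclidean generators plus two extra orthogonal generators e+ (e+^2 = +1) and e- (e-^2 = -1), from which the null vectors e0, einf are built.
Number of generators m = 5 + 2 = 7.
dim Cl(p,q) = 2^m = 2^7 = 128


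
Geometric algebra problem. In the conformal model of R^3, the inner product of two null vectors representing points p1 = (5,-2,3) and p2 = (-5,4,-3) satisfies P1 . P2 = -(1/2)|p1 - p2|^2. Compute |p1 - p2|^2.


p1 - p2 = (10, -6, 6)
|p1 - p2|^2 = 10^2 + (-6)^2 + 6^2
= 100 + 36 + 36
= 172


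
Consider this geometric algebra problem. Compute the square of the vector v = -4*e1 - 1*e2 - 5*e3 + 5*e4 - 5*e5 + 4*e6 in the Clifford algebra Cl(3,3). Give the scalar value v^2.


v^2 = sum of c_i^2 * e_i^2
Positive signature terms (e_i^2 = +1): (-4)^2 + (-1)^2 + (-5)^2 = 42
Negative signature terms (e_j^2 = -1): 5^2 + (-5)^2 + 4^2 = 66
v^2 = 42 - 66 = -24


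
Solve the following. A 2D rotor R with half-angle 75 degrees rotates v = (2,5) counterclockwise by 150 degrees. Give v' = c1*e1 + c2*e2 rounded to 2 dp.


Rotor R = cos(75deg) - sin(75deg)*e12
Rotation angle theta = 2 * 75 = 150 degrees
v' = R*v*~R rotates v by theta.
cos(150deg) = -0.8660, sin(150deg) = 0.5000
v'_1 = 2*cos(150deg) - 5*sin(150deg)
= 2*(-0.8660) - 5*0.5000
= -4.23
v'_2 = 2*sin(150deg) + 5*cos(150deg)
= 2*0.5000 + 5*(-0.8660)
= -3.33
v' = -4.23*e1 - 3.33*e2


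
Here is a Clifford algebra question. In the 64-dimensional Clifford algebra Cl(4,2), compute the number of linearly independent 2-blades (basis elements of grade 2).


Number of grade-k basis blades in Cl(p,q) with n = p + q is C(n, k).
n = 4 + 2 = 6
C(6, 2) = 6! / (2! * 4!)
= 720 / (2 * 24)
= 15


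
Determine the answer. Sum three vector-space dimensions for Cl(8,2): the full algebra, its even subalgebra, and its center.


n = 8 + 2 = 10
Total dim = 2^10 = 1024
Even subalgebra dim = 2^9 = 512
n is even, so center dim = 1
Sum = 1024 + 512 + 1 = 1537


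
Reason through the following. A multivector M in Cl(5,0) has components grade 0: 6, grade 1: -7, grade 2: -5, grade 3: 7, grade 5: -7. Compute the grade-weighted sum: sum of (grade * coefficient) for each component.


Grade-weighted sum = sum of grade_k * coefficient_k
0*6 = 0
1*(-7) = -7
2*(-5) = -10
3*7 = 21
5*(-7) = -35
Total = 0 + (-7) + (-10) + 21 + (-35) = -31


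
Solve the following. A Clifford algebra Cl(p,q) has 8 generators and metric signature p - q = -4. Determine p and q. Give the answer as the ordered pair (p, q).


We need p + q = 8 and p - q = -4.
Adding: 2p = 8 + (-4) = 4, so p = 2.
Then q = 8 - 2 = 6.
(p, q) = (2, 6)


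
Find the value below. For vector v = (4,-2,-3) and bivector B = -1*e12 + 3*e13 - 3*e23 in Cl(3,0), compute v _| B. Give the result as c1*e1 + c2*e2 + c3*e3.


Left contraction v _| B = <vB>_1 (grade-1 part of the geometric product vB).
Using e1_|e12 = e2, e2_|e12 = -e1, e1_|e13 = e3, e3_|e13 = -e1, e2_|e23 = e3, e3_|e23 = -e2:
e1 coeff: -v2*b12 - v3*b13 = -(-2)*(-1) - (-3)*(3) = 7
e2 coeff: v1*b12 - v3*b23 = (4)*(-1) - (-3)*(-3) = -13
e3 coeff: v1*b13 + v2*b23 = (4)*(3) + (-2)*(-3) = 18
v _| B = 7*e1 - 13*e2 + 18*e3


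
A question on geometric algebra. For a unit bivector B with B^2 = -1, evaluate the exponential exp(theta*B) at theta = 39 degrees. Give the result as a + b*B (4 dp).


For a unit bivector B with B^2 = -1, the exponential series gives
e^(theta*B) = cos(theta) + sin(theta)*B (the GA analogue of Euler's formula).
theta = 39 degrees = 0.680678 rad
cos(39 deg) = 0.7771
sin(39 deg) = 0.6293
exp(theta*B) = 0.7771 + 0.6293*B


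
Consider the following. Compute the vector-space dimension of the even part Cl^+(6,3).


Even subalgebra dimension = 2^(n-1)
n = 6 + 3 = 9
2^(9 - 1) = 2^8 = 256
Verification: sum of C(9,k) for even k = 1 + 36 + 126 + 84 + 9 = 256
Result = 256


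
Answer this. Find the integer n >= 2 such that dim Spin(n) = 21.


dim Spin(n) = dim so(n) = n(n-1)/2.
Solve n(n-1)/2 = 21, i.e. n^2 - n - 42 = 0.
Discriminant = 1 + 8*21 = 169
n = (1 + sqrt(169))/2 = (1 + 13)/2 = 7


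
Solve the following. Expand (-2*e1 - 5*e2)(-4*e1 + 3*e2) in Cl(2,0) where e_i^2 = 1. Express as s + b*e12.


Expand: (-2*e1 - 5*e2)(-4*e1 + 3*e2)
= (-2)*(-4)*e1e1 + (-2)*3*e1e2 + (-5)*(-4)*e2e1 + (-5)*3*e2e2
Using e1^2 = e2^2 = 1, e2e1 = -e1e2:
Scalar part s = (-2)*(-4) + (-5)*3 = 8 + (-15) = -7
Bivector part b = (-2)*3 - (-5)*(-4) = -6 - 20 = -26
uv = -7 - 26*e12


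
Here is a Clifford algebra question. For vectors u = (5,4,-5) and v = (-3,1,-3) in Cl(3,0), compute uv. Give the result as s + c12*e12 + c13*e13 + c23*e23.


In Cl(3,0): e_i^2 = 1, e_ie_j = -e_je_i for i != j.
Scalar part = u . v = 5*(-3) + 4*1 + (-5)*(-3)
= -15 + 4 + 15 = 4
e12 coeff = 5*1 - 4*(-3) = 5 - (-12) = 17
e13 coeff = 5*(-3) - (-5)*(-3) = -15 - 15 = -30
e23 coeff = 4*(-3) - (-5)*1 = -12 - (-5) = -7
uv = 4 + 17*e12 - 30*e13 - 7*e23


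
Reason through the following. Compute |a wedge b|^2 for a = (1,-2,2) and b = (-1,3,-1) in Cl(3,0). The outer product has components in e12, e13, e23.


a wedge b = (a1*b2 - a2*b1)*e12 + (a1*b3 - a3*b1)*e13 + (a2*b3 - a3*b2)*e23
e12 coeff: 1*3 - (-2)*(-1) = 3 - 2 = 1
e13 coeff: 1*(-1) - 2*(-1) = -1 - (-2) = 1
e23 coeff: (-2)*(-1) - 2*3 = 2 - 6 = -4
|a wedge b|^2 = 1^2 + 1^2 + (-4)^2
= 1 + 1 + 16
= 18


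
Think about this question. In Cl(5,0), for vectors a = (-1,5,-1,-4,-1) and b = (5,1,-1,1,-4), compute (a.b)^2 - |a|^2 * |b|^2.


a . b = (-1)*5 + 5*1 + (-1)*(-1) + (-4)*1 + (-1)*(-4)
= -5 + 5 + 1 + (-4) + 4 = 1
|a|^2 = (-1)^2 + 5^2 + (-1)^2 + (-4)^2 + (-1)^2 = 44
|b|^2 = 5^2 + 1^2 + (-1)^2 + 1^2 + (-4)^2 = 44
(a.b)^2 = 1^2 = 1
|a|^2 * |b|^2 = 44 * 44 = 1936
Result = 1 - 1936 = -1935


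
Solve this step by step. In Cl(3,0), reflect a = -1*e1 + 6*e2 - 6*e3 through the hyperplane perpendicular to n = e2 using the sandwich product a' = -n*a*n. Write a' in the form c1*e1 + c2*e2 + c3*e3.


Reflection formula: a' = -n*a*n, with n = e2 (unit vector, n^2 = 1).
For reflection through hyperplane perp to e2:
The component along e2 flips sign, others stay.
a = (-1, 6, -6)
a' = (-1, -6, -6)
a' = -1*e1 - 6*e2 - 6*e3


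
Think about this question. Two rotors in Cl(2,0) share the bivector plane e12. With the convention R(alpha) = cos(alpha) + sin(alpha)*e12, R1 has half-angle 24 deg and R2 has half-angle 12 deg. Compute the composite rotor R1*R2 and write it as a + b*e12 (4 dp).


Same-plane rotors commute and their half-angles add:
R1*R2 = cos(a1 + a2) + sin(a1 + a2)*e12.
a1 + a2 = 24 + 12 = 36 deg
cos(36 deg) = 0.8090
sin(36 deg) = 0.5878
R1*R2 = 0.8090 + 0.5878*e12


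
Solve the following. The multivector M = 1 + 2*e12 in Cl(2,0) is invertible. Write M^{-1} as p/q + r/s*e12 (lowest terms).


M = 1 + 2*e12, where e12^2 = -1.
Since M commutes with its reverse ~M = a - b*e12, M * ~M = a^2 - b^2*e12^2 = a^2 + b^2.
So M^{-1} = ~M / (a^2 + b^2) = (a - b*e12)/(a^2 + b^2).
a^2 + b^2 = 1 + 4 = 5
Scalar part = 1/5 = 1/5
Bivector coeff = -2/5 = -2/5
M^{-1} = 1/5 - 2/5*e12


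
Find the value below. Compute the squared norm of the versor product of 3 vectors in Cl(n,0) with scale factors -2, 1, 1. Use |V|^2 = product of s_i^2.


Each vector v_i has |v_i|^2 = s_i^2
Squared scales: (-2)^2 = 4, 1^2 = 1, 1^2 = 1
|V|^2 = 4 * 1 * 1
= 4


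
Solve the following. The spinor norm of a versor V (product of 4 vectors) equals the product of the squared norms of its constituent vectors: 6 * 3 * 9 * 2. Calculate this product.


Spinor norm N(V) = |v1|^2 * |v2|^2 * ... * |v4|^2
= 6 * 3 * 9 * 2
Running product: 6, 18, 162, 324
N(V) = 324


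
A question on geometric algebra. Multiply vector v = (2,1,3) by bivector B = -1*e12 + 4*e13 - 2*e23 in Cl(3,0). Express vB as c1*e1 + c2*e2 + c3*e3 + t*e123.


vB has grade-1 (vector) and grade-3 (trivector) parts: vB = (v _| B) + (v ^ B).
Vector part <vB>_1:
  e1: -v2*b12 - v3*b13 = -(1)*(-1) - (3)*(4) = -11
  e2: v1*b12 - v3*b23 = (2)*(-1) - (3)*(-2) = 4
  e3: v1*b13 + v2*b23 = (2)*(4) + (1)*(-2) = 6
Trivector part <vB>_3:
  e123: v1*b23 - v2*b13 + v3*b12 = (2)*(-2) - (1)*(4) + (3)*(-1) = -11
vB = -11*e1 + 4*e2 + 6*e3 - 11*e123


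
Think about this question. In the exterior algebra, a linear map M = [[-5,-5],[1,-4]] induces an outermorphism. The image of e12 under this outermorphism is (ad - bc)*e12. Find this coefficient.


The outermorphism of a linear map f sends e1^e2 to f(e1)^f(e2).
f(e1) = -5*e1 + 1*e2
f(e2) = -5*e1 - 4*e2
f(e1) ^ f(e2) = (-5*e1 + 1*e2) ^ (-5*e1 - 4*e2)
= (-5)*(-4)*e12 + 1*(-5)*e21
= (20 - (-5))*e12
= 25*e12
Coefficient = 25


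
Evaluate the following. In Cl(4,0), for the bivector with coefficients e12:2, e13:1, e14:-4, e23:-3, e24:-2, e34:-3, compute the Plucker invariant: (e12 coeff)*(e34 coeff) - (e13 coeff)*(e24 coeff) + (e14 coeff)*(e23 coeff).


Plucker relation: af - be + cd
a*f = 2*(-3) = -6
b*e = 1*(-2) = -2
c*d = (-4)*(-3) = 12
af - be + cd = -6 - (-2) + 12
= 8


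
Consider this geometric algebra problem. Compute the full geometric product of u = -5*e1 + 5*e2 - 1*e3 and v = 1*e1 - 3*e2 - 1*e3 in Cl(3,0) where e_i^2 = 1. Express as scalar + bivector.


In Cl(3,0): e_i^2 = 1, e_ie_j = -e_je_i for i != j.
Scalar part = u . v = (-5)*1 + 5*(-3) + (-1)*(-1)
= -5 + (-15) + 1 = -19
e12 coeff = (-5)*(-3) - 5*1 = 15 - 5 = 10
e13 coeff = (-5)*(-1) - (-1)*1 = 5 - (-1) = 6
e23 coeff = 5*(-1) - (-1)*(-3) = -5 - 3 = -8
uv = -19 + 10*e12 + 6*e13 - 8*e23


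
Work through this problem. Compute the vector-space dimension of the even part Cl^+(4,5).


Even subalgebra dimension = 2^(n-1)
n = 4 + 5 = 9
2^(9 - 1) = 2^8 = 256
Verification: sum of C(9,k) for even k = 1 + 36 + 126 + 84 + 9 = 256
Result = 256


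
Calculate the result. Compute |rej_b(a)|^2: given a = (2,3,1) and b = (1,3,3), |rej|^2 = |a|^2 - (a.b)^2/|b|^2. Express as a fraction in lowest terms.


|a|^2 = 2^2 + 3^2 + 1^2 = 14
|b|^2 = 1^2 + 3^2 + 3^2 = 19
a . b = 2*1 + 3*3 + 1*3 = 14
(a.b)^2 = 14^2 = 196
|rej|^2 = 14 - 196/19
= (266 - 196)/19
= 70/19
In lowest terms: 70/19


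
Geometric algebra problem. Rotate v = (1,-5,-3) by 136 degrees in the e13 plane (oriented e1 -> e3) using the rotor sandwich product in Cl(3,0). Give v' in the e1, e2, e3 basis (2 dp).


Rotor R = cos(68deg) - sin(68deg)*e13
Rotation angle theta = 2 * 68 = 136 degrees in the e13 plane (e1 -> e3).
The component perpendicular to the plane (e2) is invariant: v'_2 = v2 = -5.00
cos(136deg) = -0.7193, sin(136deg) = 0.6947
v'_1 = v1*cos(theta) - v3*sin(theta) = 1*(-0.7193) - (-3)*0.6947 = 1.36
v'_3 = v1*sin(theta) + v3*cos(theta) = 1*0.6947 + (-3)*(-0.7193) = 2.85
v' = 1.36*e1 - 5.00*e2 + 2.85*e3


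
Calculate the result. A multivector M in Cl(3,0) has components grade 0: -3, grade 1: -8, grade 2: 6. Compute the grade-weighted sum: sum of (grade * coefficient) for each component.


Grade-weighted sum = sum of grade_k * coefficient_k
0*(-3) = 0
1*(-8) = -8
2*6 = 12
Total = 0 + (-8) + 12 = 4


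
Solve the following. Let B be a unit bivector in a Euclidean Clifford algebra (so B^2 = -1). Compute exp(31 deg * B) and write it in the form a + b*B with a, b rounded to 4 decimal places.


For a unit bivector B with B^2 = -1, the exponential series gives
e^(theta*B) = cos(theta) + sin(theta)*B (the GA analogue of Euler's formula).
theta = 31 degrees = 0.541052 rad
cos(31 deg) = 0.8572
sin(31 deg) = 0.5150
exp(theta*B) = 0.8572 + 0.5150*B


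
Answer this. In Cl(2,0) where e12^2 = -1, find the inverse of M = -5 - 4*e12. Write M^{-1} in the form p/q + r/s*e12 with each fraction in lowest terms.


M = -5 - 4*e12, where e12^2 = -1.
Since M commutes with its reverse ~M = a - b*e12, M * ~M = a^2 - b^2*e12^2 = a^2 + b^2.
So M^{-1} = ~M / (a^2 + b^2) = (a - b*e12)/(a^2 + b^2).
a^2 + b^2 = 25 + 16 = 41
Scalar part = -5/41 = -5/41
Bivector coeff = 4/41 = 4/41
M^{-1} = -5/41 + 4/41*e12


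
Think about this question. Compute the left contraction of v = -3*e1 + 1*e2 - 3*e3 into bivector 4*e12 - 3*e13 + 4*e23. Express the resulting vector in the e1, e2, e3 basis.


Left contraction v _| B = <vB>_1 (grade-1 part of the geometric product vB).
Using e1_|e12 = e2, e2_|e12 = -e1, e1_|e13 = e3, e3_|e13 = -e1, e2_|e23 = e3, e3_|e23 = -e2:
e1 coeff: -v2*b12 - v3*b13 = -(1)*(4) - (-3)*(-3) = -13
e2 coeff: v1*b12 - v3*b23 = (-3)*(4) - (-3)*(4) = 0
e3 coeff: v1*b13 + v2*b23 = (-3)*(-3) + (1)*(4) = 13
v _| B = -13*e1 + 0*e2 + 13*e3


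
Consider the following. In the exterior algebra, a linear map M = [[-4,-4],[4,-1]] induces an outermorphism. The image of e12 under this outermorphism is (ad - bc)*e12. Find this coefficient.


The outermorphism of a linear map f sends e1^e2 to f(e1)^f(e2).
f(e1) = -4*e1 + 4*e2
f(e2) = -4*e1 - 1*e2
f(e1) ^ f(e2) = (-4*e1 + 4*e2) ^ (-4*e1 - 1*e2)
= (-4)*(-1)*e12 + 4*(-4)*e21
= (4 - (-16))*e12
= 20*e12
Coefficient = 20


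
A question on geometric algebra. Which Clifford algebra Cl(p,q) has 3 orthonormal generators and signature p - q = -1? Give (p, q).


We need p + q = 3 and p - q = -1.
Adding: 2p = 3 + (-1) = 2, so p = 1.
Then q = 3 - 1 = 2.
(p, q) = (1, 2)


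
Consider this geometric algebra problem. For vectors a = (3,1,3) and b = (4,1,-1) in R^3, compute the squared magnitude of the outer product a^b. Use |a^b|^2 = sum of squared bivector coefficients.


a wedge b = (a1*b2 - a2*b1)*e12 + (a1*b3 - a3*b1)*e13 + (a2*b3 - a3*b2)*e23
e12 coeff: 3*1 - 1*4 = 3 - 4 = -1
e13 coeff: 3*(-1) - 3*4 = -3 - 12 = -15
e23 coeff: 1*(-1) - 3*1 = -1 - 3 = -4
|a wedge b|^2 = (-1)^2 + (-15)^2 + (-4)^2
= 1 + 225 + 16
= 242


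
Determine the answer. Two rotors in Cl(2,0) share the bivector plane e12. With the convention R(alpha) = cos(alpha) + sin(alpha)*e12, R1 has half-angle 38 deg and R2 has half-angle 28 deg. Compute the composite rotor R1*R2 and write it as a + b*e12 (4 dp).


Same-plane rotors commute and their half-angles add:
R1*R2 = cos(a1 + a2) + sin(a1 + a2)*e12.
a1 + a2 = 38 + 28 = 66 deg
cos(66 deg) = 0.4067
sin(66 deg) = 0.9135
R1*R2 = 0.4067 + 0.9135*e12


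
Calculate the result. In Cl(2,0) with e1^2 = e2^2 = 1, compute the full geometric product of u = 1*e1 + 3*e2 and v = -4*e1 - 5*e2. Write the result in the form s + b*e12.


Expand: (1*e1 + 3*e2)(-4*e1 - 5*e2)
= 1*(-4)*e1e1 + 1*(-5)*e1e2 + 3*(-4)*e2e1 + 3*(-5)*e2e2
Using e1^2 = e2^2 = 1, e2e1 = -e1e2:
Scalar part s = 1*(-4) + 3*(-5) = -4 + (-15) = -19
Bivector part b = 1*(-5) - 3*(-4) = -5 - (-12) = 7
uv = -19 + 7*e12


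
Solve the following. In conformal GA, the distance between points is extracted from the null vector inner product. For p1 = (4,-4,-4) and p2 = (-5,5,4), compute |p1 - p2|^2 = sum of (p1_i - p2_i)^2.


p1 - p2 = (9, -9, -8)
|p1 - p2|^2 = 9^2 + (-9)^2 + (-8)^2
= 81 + 81 + 64
= 226


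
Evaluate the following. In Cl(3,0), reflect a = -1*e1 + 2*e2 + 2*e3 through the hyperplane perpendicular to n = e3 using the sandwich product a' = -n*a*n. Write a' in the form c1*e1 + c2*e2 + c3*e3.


Reflection formula: a' = -n*a*n, with n = e3 (unit vector, n^2 = 1).
For reflection through hyperplane perp to e3:
The component along e3 flips sign, others stay.
a = (-1, 2, 2)
a' = (-1, 2, -2)
a' = -1*e1 + 2*e2 - 2*e3


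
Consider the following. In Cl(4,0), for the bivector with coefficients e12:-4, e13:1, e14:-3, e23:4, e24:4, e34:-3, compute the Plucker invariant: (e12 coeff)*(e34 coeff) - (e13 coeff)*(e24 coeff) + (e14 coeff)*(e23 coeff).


Plucker relation: af - be + cd
a*f = (-4)*(-3) = 12
b*e = 1*4 = 4
c*d = (-3)*4 = -12
af - be + cd = 12 - 4 + (-12)
= -4


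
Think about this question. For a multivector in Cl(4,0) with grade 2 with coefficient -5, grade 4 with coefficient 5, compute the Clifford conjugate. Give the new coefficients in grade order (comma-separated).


Clifford conjugate sign for grade k: (-1)^(k(k+1)/2)
Grade 2: (-1)^(2*3/2) = (-1)^3 = -1, coeff -5 -> 5
Grade 4: (-1)^(4*5/2) = (-1)^10 = 1, coeff 5 -> 5
Conjugated coefficients: 5, 5


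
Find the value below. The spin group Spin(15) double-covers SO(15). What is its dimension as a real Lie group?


Spin(n) double-covers SO(n); both have Lie algebra so(n) of dimension n(n-1)/2.
n = 15
n(n-1) = 15 * 14 = 210
dim Spin(15) = 210/2 = 105


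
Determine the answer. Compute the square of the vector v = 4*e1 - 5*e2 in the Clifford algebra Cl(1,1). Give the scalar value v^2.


v^2 = sum of c_i^2 * e_i^2
Positive signature terms (e_i^2 = +1): 4^2 = 16
Negative signature terms (e_j^2 = -1): (-5)^2 = 25
v^2 = 16 - 25 = -9


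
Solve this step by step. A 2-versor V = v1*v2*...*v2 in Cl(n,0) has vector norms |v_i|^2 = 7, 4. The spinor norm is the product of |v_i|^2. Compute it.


Spinor norm N(V) = |v1|^2 * |v2|^2 * ... * |v2|^2
= 7 * 4
Running product: 7, 28
N(V) = 28


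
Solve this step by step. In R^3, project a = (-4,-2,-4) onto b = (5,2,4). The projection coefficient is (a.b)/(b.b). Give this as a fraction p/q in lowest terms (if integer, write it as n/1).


Projection coefficient = (a . b) / (b . b)
a . b = (-4)*5 + (-2)*2 + (-4)*4
= -20 + (-4) + (-16) = -40
b . b = 5^2 + 2^2 + 4^2
= 25 + 4 + 16 = 45
Coefficient = -40/45
In lowest terms: -8/9


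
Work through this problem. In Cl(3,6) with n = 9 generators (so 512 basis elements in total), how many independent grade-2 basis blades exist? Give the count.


Number of grade-k basis blades in Cl(p,q) with n = p + q is C(n, k).
n = 3 + 6 = 9
C(9, 2) = 9! / (2! * 7!)
= 362880 / (2 * 5040)
= 36


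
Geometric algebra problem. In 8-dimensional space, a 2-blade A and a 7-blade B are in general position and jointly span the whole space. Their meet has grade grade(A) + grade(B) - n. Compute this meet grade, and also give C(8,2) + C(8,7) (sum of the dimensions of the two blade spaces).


Meet grade = grade(A) + grade(B) - n
= 2 + 7 - 8 = 1
C(8,2) = 28
C(8,7) = 8
dim_A + dim_B = 28 + 8 = 36


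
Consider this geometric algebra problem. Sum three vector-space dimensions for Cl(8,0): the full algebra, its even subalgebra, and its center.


n = 8 + 0 = 8
Total dim = 2^8 = 256
Even subalgebra dim = 2^7 = 128
n is even, so center dim = 1
Sum = 256 + 128 + 1 = 385


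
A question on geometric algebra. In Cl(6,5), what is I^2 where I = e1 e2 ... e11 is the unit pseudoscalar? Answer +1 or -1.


The pseudoscalar I = e1...e_n (product of all n generators) of Cl(p,q) satisfies I^2 = (-1)^(q + n(n-1)/2).
p = 6, q = 5, n = p + q = 11
n(n-1)/2 = 11 * 10 / 2 = 55
Exponent = q + n(n-1)/2 = 5 + 55 = 60
I^2 = (-1)^60 = +1


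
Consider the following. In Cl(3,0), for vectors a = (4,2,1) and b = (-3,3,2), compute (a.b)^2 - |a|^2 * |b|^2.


a . b = 4*(-3) + 2*3 + 1*2
= -12 + 6 + 2 = -4
|a|^2 = 4^2 + 2^2 + 1^2 = 21
|b|^2 = (-3)^2 + 3^2 + 2^2 = 22
(a.b)^2 = (-4)^2 = 16
|a|^2 * |b|^2 = 21 * 22 = 462
Result = 16 - 462 = -446


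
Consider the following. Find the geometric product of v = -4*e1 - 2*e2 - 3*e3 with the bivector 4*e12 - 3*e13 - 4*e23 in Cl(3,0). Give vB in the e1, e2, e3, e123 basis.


vB has grade-1 (vector) and grade-3 (trivector) parts: vB = (v _| B) + (v ^ B).
Vector part <vB>_1:
  e1: -v2*b12 - v3*b13 = -(-2)*(4) - (-3)*(-3) = -1
  e2: v1*b12 - v3*b23 = (-4)*(4) - (-3)*(-4) = -28
  e3: v1*b13 + v2*b23 = (-4)*(-3) + (-2)*(-4) = 20
Trivector part <vB>_3:
  e123: v1*b23 - v2*b13 + v3*b12 = (-4)*(-4) - (-2)*(-3) + (-3)*(4) = -2
vB = -1*e1 - 28*e2 + 20*e3 - 2*e123


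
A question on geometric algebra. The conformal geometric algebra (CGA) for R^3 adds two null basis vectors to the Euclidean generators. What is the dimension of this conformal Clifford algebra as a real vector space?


The conformal model of R^3 uses Cl(4,1): the 3 Euclidean generators plus two extra orthogonal generators e+ (e+^2 = +1) and e- (e-^2 = -1), from which the null vectors e0, einf are built.
Number of generators m = 3 + 2 = 5.
dim Cl(p,q) = 2^m = 2^5 = 32


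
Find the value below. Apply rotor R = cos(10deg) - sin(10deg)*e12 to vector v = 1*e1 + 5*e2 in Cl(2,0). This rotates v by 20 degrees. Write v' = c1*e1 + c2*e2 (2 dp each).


Rotor R = cos(10deg) - sin(10deg)*e12
Rotation angle theta = 2 * 10 = 20 degrees
v' = R*v*~R rotates v by theta.
cos(20deg) = 0.9397, sin(20deg) = 0.3420
v'_1 = 1*cos(20deg) - 5*sin(20deg)
= 1*0.9397 - 5*0.3420
= -0.77
v'_2 = 1*sin(20deg) + 5*cos(20deg)
= 1*0.3420 + 5*0.9397
= 5.04
v' = -0.77*e1 + 5.04*e2


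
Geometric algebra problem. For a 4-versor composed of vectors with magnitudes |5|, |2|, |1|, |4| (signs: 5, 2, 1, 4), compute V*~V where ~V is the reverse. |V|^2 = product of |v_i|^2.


Each vector v_i has |v_i|^2 = s_i^2
Squared scales: 5^2 = 25, 2^2 = 4, 1^2 = 1, 4^2 = 16
|V|^2 = 25 * 4 * 1 * 16
= 1600


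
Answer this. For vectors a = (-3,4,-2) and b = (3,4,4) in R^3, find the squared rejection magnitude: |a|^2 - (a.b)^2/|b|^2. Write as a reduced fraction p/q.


|a|^2 = (-3)^2 + 4^2 + (-2)^2 = 29
|b|^2 = 3^2 + 4^2 + 4^2 = 41
a . b = (-3)*3 + 4*4 + (-2)*4 = -1
(a.b)^2 = (-1)^2 = 1
|rej|^2 = 29 - 1/41
= (1189 - 1)/41
= 1188/41
In lowest terms: 1188/41


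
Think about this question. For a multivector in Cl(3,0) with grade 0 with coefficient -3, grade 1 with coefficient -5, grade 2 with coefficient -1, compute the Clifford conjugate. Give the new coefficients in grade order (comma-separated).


Clifford conjugate sign for grade k: (-1)^(k(k+1)/2)
Grade 0: (-1)^(0*1/2) = (-1)^0 = 1, coeff -3 -> -3
Grade 1: (-1)^(1*2/2) = (-1)^1 = -1, coeff -5 -> 5
Grade 2: (-1)^(2*3/2) = (-1)^3 = -1, coeff -1 -> 1
Conjugated coefficients: -3, 5, 1


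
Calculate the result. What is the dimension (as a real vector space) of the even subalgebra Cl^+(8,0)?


Even subalgebra dimension = 2^(n-1)
n = 8 + 0 = 8
2^(8 - 1) = 2^7 = 128
Verification: sum of C(8,k) for even k = 1 + 28 + 70 + 28 + 1 = 128
Result = 128


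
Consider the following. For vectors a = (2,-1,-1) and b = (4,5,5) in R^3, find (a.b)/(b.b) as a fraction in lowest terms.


Projection coefficient = (a . b) / (b . b)
a . b = 2*4 + (-1)*5 + (-1)*5
= 8 + (-5) + (-5) = -2
b . b = 4^2 + 5^2 + 5^2
= 16 + 25 + 25 = 66
Coefficient = -2/66
In lowest terms: -1/33


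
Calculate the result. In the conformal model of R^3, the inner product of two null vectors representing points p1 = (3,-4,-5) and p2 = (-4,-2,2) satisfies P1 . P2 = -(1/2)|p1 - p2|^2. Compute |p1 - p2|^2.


p1 - p2 = (7, -2, -7)
|p1 - p2|^2 = 7^2 + (-2)^2 + (-7)^2
= 49 + 4 + 49
= 102


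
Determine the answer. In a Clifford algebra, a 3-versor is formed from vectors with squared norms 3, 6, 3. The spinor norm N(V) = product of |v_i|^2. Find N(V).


Spinor norm N(V) = |v1|^2 * |v2|^2 * ... * |v3|^2
= 3 * 6 * 3
Running product: 3, 18, 54
N(V) = 54


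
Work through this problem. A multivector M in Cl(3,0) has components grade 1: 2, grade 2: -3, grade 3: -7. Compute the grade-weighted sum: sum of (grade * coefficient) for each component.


Grade-weighted sum = sum of grade_k * coefficient_k
1*2 = 2
2*(-3) = -6
3*(-7) = -21
Total = 2 + (-6) + (-21) = -25


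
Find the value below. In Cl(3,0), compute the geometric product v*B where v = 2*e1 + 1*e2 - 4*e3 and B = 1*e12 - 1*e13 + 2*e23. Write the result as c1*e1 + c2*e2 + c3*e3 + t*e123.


vB has grade-1 (vector) and grade-3 (trivector) parts: vB = (v _| B) + (v ^ B).
Vector part <vB>_1:
  e1: -v2*b12 - v3*b13 = -(1)*(1) - (-4)*(-1) = -5
  e2: v1*b12 - v3*b23 = (2)*(1) - (-4)*(2) = 10
  e3: v1*b13 + v2*b23 = (2)*(-1) + (1)*(2) = 0
Trivector part <vB>_3:
  e123: v1*b23 - v2*b13 + v3*b12 = (2)*(2) - (1)*(-1) + (-4)*(1) = 1
vB = -5*e1 + 10*e2 + 0*e3 + 1*e123


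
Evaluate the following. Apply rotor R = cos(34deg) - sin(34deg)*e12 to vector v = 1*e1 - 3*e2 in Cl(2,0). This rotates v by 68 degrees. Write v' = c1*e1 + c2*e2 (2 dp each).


Rotor R = cos(34deg) - sin(34deg)*e12
Rotation angle theta = 2 * 34 = 68 degrees
v' = R*v*~R rotates v by theta.
cos(68deg) = 0.3746, sin(68deg) = 0.9272
v'_1 = 1*cos(68deg) - (-3)*sin(68deg)
= 1*0.3746 - (-3)*0.9272
= 3.16
v'_2 = 1*sin(68deg) + (-3)*cos(68deg)
= 1*0.9272 + (-3)*0.3746
= -0.20
v' = 3.16*e1 - 0.20*e2


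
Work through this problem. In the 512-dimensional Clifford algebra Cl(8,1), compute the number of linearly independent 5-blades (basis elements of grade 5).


Number of grade-k basis blades in Cl(p,q) with n = p + q is C(n, k).
n = 8 + 1 = 9
C(9, 5) = 9! / (5! * 4!)
= 362880 / (120 * 24)
= 126


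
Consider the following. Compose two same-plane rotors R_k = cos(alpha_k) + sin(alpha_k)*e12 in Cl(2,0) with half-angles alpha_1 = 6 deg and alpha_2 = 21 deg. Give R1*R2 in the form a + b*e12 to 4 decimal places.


Same-plane rotors commute and their half-angles add:
R1*R2 = cos(a1 + a2) + sin(a1 + a2)*e12.
a1 + a2 = 6 + 21 = 27 deg
cos(27 deg) = 0.8910
sin(27 deg) = 0.4540
R1*R2 = 0.8910 + 0.4540*e12


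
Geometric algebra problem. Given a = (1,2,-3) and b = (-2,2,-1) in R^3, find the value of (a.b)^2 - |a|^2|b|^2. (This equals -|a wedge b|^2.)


a . b = 1*(-2) + 2*2 + (-3)*(-1)
= -2 + 4 + 3 = 5
|a|^2 = 1^2 + 2^2 + (-3)^2 = 14
|b|^2 = (-2)^2 + 2^2 + (-1)^2 = 9
(a.b)^2 = 5^2 = 25
|a|^2 * |b|^2 = 14 * 9 = 126
Result = 25 - 126 = -101


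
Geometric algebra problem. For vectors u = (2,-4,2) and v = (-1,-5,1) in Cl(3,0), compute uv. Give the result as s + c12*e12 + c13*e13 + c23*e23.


In Cl(3,0): e_i^2 = 1, e_ie_j = -e_je_i for i != j.
Scalar part = u . v = 2*(-1) + (-4)*(-5) + 2*1
= -2 + 20 + 2 = 20
e12 coeff = 2*(-5) - (-4)*(-1) = -10 - 4 = -14
e13 coeff = 2*1 - 2*(-1) = 2 - (-2) = 4
e23 coeff = (-4)*1 - 2*(-5) = -4 - (-10) = 6
uv = 20 - 14*e12 + 4*e13 + 6*e23


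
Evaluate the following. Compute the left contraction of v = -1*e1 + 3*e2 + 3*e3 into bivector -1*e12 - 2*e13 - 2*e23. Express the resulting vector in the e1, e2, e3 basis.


Left contraction v _| B = <vB>_1 (grade-1 part of the geometric product vB).
Using e1_|e12 = e2, e2_|e12 = -e1, e1_|e13 = e3, e3_|e13 = -e1, e2_|e23 = e3, e3_|e23 = -e2:
e1 coeff: -v2*b12 - v3*b13 = -(3)*(-1) - (3)*(-2) = 9
e2 coeff: v1*b12 - v3*b23 = (-1)*(-1) - (3)*(-2) = 7
e3 coeff: v1*b13 + v2*b23 = (-1)*(-2) + (3)*(-2) = -4
v _| B = 9*e1 + 7*e2 - 4*e3


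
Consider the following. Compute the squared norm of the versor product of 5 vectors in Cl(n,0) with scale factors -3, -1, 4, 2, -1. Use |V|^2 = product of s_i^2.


Each vector v_i has |v_i|^2 = s_i^2
Squared scales: (-3)^2 = 9, (-1)^2 = 1, 4^2 = 16, 2^2 = 4, (-1)^2 = 1
|V|^2 = 9 * 1 * 16 * 4 * 1
= 576


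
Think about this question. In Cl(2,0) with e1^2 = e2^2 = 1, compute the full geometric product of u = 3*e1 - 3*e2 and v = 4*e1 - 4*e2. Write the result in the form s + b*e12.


Expand: (3*e1 - 3*e2)(4*e1 - 4*e2)
= 3*4*e1e1 + 3*(-4)*e1e2 + (-3)*4*e2e1 + (-3)*(-4)*e2e2
Using e1^2 = e2^2 = 1, e2e1 = -e1e2:
Scalar part s = 3*4 + (-3)*(-4) = 12 + 12 = 24
Bivector part b = 3*(-4) - (-3)*4 = -12 - (-12) = 0
uv = 24 + 0*e12


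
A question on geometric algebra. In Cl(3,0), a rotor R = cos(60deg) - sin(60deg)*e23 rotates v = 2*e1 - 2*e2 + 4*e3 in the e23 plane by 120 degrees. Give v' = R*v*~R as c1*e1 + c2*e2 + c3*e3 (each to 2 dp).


Rotor R = cos(60deg) - sin(60deg)*e23
Rotation angle theta = 2 * 60 = 120 degrees in the e23 plane (e2 -> e3).
The component perpendicular to the plane (e1) is invariant: v'_1 = v1 = 2.00
cos(120deg) = -0.5000, sin(120deg) = 0.8660
v'_2 = v2*cos(theta) - v3*sin(theta) = -2*(-0.5000) - 4*0.8660 = -2.46
v'_3 = v2*sin(theta) + v3*cos(theta) = -2*0.8660 + 4*(-0.5000) = -3.73
v' = 2.00*e1 - 2.46*e2 - 3.73*e3
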